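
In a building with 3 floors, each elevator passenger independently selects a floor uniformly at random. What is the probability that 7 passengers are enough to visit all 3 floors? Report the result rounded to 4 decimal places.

By inclusion–exclusion over which floors are missing,
P(all seen) = Σ_{j=0}^{3} (-1)^j C(3,j)((3-j)/3)^7
= 1.00000 - 0.17558 + 0.00137 - 0.00000
= 0.82579.

0.8258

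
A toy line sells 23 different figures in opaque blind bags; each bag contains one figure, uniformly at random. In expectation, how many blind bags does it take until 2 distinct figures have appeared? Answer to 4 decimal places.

Going from k to k+1 distinct takes a geometric number of blind bags with mean 23/(23-k).
Sum over k = 0,...,1: E = 23/23 + 23/22 = 2.04545.

2.0455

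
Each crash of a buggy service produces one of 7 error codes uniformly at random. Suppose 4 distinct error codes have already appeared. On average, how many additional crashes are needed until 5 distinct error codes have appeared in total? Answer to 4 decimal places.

With k distinct error codes already seen, the next new one takes an expected 7/(7-k) crashes.
Only the k = 4 term is needed: E = 7/3 = 2.33333.

2.3333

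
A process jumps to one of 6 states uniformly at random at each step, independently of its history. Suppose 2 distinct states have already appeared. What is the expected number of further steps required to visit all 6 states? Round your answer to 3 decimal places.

12.500

The wait to go from k to k+1 distinct states is geometric with mean 6/(6-k).
Sum over k = 2,...,5: E = 6/4 + 6/3 + 6/2 + 6/1 = 12.5000.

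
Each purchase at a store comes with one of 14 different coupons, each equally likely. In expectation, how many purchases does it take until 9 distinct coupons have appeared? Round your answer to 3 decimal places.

Going from k to k+1 distinct takes a geometric number of purchases with mean 14/(14-k).
Sum over k = 0,...,8: E = 14/14 + 14/13 + 14/12 + ... + 14/7 + 14/6 = 13.5552.

13.555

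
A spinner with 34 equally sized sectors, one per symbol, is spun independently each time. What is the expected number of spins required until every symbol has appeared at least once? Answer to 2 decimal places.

After k distinct symbols have appeared, the next spin gives a new one with probability (34-k)/34, so the expected wait for the (k+1)-th is 34/(34-k).
E[T] = 34/34 + 34/33 + 34/32 + ... + 34/2 + 34/1 = 34·H_{34}.
H_{34} = 4.118, so E[T] = 140.019.

140.02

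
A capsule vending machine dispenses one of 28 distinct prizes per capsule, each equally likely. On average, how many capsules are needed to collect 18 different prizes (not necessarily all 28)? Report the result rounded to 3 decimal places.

27.950

Going from k to k+1 distinct takes a geometric number of capsules with mean 28/(28-k).
Sum over k = 0,...,17: E = 28/28 + 28/27 + 28/26 + ... + 28/12 + 28/11 = 27.9497.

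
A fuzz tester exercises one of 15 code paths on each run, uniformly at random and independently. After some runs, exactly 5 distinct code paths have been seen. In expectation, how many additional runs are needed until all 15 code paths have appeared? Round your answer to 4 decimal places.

43.9345

The wait to go from k to k+1 distinct code paths is geometric with mean 15/(15-k).
Sum over k = 5,...,14: E = 15/10 + 15/9 + 15/8 + ... + 15/2 + 15/1 = 43.93452.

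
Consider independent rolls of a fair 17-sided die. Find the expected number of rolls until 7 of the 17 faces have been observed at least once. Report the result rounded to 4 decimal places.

8.6799

With k distinct faces already seen, the next new one arrives after an expected 17/(17-k) rolls.
Sum over k = 0,...,6: E = 17/17 + 17/16 + 17/15 + ... + 17/12 + 17/11 = 8.67993.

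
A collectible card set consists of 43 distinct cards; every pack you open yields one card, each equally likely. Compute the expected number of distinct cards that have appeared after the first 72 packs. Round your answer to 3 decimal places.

35.099

For each card, P(seen in 72 packs) = 1 - (42/43)^72 = 0.8163.
By linearity of expectation, E[distinct seen] = 43·(1 - (42/43)^72) = 35.0989.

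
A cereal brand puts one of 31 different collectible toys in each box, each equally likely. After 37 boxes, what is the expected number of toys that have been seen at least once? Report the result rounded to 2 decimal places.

21.79

For each toy, P(seen in 37 boxes) = 1 - (30/31)^37 = 0.703.
By linearity of expectation, E[distinct seen] = 31·(1 - (30/31)^37) = 21.786.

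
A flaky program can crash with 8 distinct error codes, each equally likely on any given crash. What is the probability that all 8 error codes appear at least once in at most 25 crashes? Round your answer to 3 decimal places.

By inclusion–exclusion over which error codes are missing,
P(all seen) = Σ_{j=0}^{8} (-1)^j C(8,j)((8-j)/8)^25
= 1.0000 - 0.2840 + 0.0211 - 0.0004 + 0.0000 - 0.0000 + 0.0000 - 0.0000 + 0.0000
= 0.7366.

0.737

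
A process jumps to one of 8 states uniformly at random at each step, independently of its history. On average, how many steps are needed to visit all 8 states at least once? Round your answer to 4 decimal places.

Split into phases: going from k distinct to k+1 distinct takes on average 8/(8-k) steps.
E[T] = 8/8 + 8/7 + 8/6 + ... + 8/2 + 8/1 = 8·H_{8}.
H_{8} = 2.71786, so E[T] = 21.74286.

21.7429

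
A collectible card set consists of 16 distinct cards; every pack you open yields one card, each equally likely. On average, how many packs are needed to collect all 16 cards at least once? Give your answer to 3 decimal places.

Split into phases: going from k distinct to k+1 distinct takes on average 16/(16-k) packs.
E[T] = 16/16 + 16/15 + 16/14 + ... + 16/2 + 16/1 = 16·H_{16}.
H_{16} = 3.3807, so E[T] = 54.0917.

54.092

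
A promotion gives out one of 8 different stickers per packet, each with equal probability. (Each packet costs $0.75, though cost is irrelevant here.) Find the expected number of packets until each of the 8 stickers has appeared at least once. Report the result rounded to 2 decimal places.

21.74

The wait to go from k to k+1 distinct stickers is geometric with mean 8/(8-k).
E[T] = 8/8 + 8/7 + 8/6 + ... + 8/2 + 8/1 = 8·H_{8}.
H_{8} = 2.718, so E[T] = 21.743.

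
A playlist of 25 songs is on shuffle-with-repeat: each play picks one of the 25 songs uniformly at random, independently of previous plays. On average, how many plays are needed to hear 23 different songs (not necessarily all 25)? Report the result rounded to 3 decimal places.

Going from k to k+1 distinct takes a geometric number of plays with mean 25/(25-k).
Sum over k = 0,...,22: E = 25/25 + 25/24 + 25/23 + ... + 25/4 + 25/3 = 57.8990.

57.899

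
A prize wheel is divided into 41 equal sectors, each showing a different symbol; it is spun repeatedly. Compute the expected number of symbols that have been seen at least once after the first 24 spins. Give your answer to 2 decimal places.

18.33

For each symbol, P(seen in 24 spins) = 1 - (40/41)^24 = 0.447.
By linearity of expectation, E[distinct seen] = 41·(1 - (40/41)^24) = 18.332.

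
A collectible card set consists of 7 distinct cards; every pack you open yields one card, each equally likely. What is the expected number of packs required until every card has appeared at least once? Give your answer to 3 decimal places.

18.150

Split into phases: going from k distinct to k+1 distinct takes on average 7/(7-k) packs.
E[T] = 7/7 + 7/6 + 7/5 + ... + 7/2 + 7/1 = 7·H_{7}.
H_{7} = 2.5929, so E[T] = 18.1500.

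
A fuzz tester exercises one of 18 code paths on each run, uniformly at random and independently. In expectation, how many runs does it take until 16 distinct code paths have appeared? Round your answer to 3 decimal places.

35.912

With k distinct code paths already seen, the next new one arrives after an expected 18/(18-k) runs.
Sum over k = 0,...,15: E = 18/18 + 18/17 + 18/16 + ... + 18/4 + 18/3 = 35.9119.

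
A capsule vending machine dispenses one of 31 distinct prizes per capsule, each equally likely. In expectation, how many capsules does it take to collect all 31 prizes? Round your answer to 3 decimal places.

Split into phases: going from k distinct to k+1 distinct takes on average 31/(31-k) capsules.
E[T] = 31/31 + 31/30 + 31/29 + ... + 31/2 + 31/1 = 31·H_{31}.
H_{31} = 4.0272, so E[T] = 124.8446.

124.845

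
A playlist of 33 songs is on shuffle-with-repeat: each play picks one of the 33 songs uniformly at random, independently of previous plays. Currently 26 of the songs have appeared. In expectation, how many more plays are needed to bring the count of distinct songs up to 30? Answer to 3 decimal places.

From k distinct to k+1 distinct takes on average 33/(33-k) plays.
Sum over k = 26,...,29: E = 33/7 + 33/6 + 33/5 + 33/4 = 25.0643.

25.064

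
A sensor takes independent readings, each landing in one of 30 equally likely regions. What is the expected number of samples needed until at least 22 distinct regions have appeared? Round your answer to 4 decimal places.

Going from k to k+1 distinct takes a geometric number of samples with mean 30/(30-k).
Sum over k = 0,...,21: E = 30/30 + 30/29 + 30/28 + ... + 30/10 + 30/9 = 38.31390.

38.3139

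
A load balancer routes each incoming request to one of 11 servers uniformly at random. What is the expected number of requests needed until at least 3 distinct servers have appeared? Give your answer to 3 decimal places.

3.322

Going from k to k+1 distinct takes a geometric number of requests with mean 11/(11-k).
Sum over k = 0,...,2: E = 11/11 + 11/10 + 11/9 = 3.3222.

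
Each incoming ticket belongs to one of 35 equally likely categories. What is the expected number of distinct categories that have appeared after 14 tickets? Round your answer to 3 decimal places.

For each category, P(seen in 14 tickets) = 1 - (34/35)^14 = 0.3336.
By linearity of expectation, E[distinct seen] = 35·(1 - (34/35)^14) = 11.6751.

11.675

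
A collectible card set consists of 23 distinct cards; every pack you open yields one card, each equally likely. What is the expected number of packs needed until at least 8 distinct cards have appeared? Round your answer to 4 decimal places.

9.5694

With k distinct cards already seen, the next new one arrives after an expected 23/(23-k) packs.
Sum over k = 0,...,7: E = 23/23 + 23/22 + 23/21 + ... + 23/17 + 23/16 = 9.56944.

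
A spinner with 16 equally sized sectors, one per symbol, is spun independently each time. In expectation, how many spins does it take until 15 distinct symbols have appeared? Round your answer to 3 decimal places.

38.092

Going from k to k+1 distinct takes a geometric number of spins with mean 16/(16-k).
Sum over k = 0,...,14: E = 16/16 + 16/15 + 16/14 + ... + 16/3 + 16/2 = 38.0917.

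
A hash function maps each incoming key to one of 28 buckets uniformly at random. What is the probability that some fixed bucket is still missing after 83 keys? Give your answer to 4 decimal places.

0.0489

Each key misses the fixed bucket with probability (28-1)/28 = 27/28, independently.
P(still missing after 83) = (27/28)^83 = 0.04887.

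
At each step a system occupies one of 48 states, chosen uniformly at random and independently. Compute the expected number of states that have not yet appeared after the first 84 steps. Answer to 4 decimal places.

8.1884

For each state, P(unseen after 84) = (47/48)^84 = 0.17059.
By linearity of expectation, E[unseen] = 48·(47/48)^84 = 8.18837.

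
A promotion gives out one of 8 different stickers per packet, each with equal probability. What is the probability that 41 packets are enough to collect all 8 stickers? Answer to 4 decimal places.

By inclusion–exclusion over which stickers are missing,
P(all seen) = Σ_{j=0}^{8} (-1)^j C(8,j)((8-j)/8)^41
= 1.00000 - 0.03353 + 0.00021 - 0.00000 + 0.00000 - 0.00000 + 0.00000 - 0.00000 + 0.00000
= 0.96668.

0.9667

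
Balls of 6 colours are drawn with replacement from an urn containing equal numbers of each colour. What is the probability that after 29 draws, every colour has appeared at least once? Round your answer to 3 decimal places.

Let A_i be the event that colour i is missing after 29 draws. By inclusion–exclusion on the A_i,
P(all seen) = Σ_{j=0}^{6} (-1)^j C(6,j)((6-j)/6)^29
= 1.0000 - 0.0303 + 0.0001 - 0.0000 + 0.0000 - 0.0000 + 0.0000
= 0.9698.

0.970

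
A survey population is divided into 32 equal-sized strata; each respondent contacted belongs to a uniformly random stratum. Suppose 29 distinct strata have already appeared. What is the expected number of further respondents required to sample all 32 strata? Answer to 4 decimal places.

The wait to go from k to k+1 distinct strata is geometric with mean 32/(32-k).
Sum over k = 29,...,31: E = 32/3 + 32/2 + 32/1 = 58.66667.

58.6667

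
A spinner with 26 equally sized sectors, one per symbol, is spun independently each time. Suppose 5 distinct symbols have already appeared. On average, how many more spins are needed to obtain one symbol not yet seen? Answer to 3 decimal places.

The number of spins until the next new symbol is geometric with success probability 21/26, so its mean is 26/21.
E = 26/21 = 1.2381.

1.238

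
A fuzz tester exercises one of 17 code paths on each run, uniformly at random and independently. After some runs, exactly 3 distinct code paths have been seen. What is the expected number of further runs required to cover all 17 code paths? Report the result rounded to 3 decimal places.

From k distinct to k+1 distinct takes on average 17/(17-k) runs.
Sum over k = 3,...,16: E = 17/14 + 17/13 + 17/12 + ... + 17/2 + 17/1 = 55.2766.

55.277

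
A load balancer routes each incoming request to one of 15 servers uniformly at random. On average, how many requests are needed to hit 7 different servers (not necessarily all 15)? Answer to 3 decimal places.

9.006

Going from k to k+1 distinct takes a geometric number of requests with mean 15/(15-k).
Sum over k = 0,...,6: E = 15/15 + 15/14 + 15/13 + ... + 15/10 + 15/9 = 9.0056.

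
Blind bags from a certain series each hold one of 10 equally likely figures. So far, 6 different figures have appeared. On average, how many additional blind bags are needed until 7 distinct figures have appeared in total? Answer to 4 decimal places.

From k distinct to k+1 distinct takes on average 10/(10-k) blind bags.
Only the k = 6 term is needed: E = 10/4 = 2.50000.

2.5000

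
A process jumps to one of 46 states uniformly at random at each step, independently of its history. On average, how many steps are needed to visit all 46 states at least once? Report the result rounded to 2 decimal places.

The wait to go from k to k+1 distinct states is geometric with mean 46/(46-k).
E[T] = 46/46 + 46/45 + 46/44 + ... + 46/2 + 46/1 = 46·H_{46}.
H_{46} = 4.417, so E[T] = 203.168.

203.17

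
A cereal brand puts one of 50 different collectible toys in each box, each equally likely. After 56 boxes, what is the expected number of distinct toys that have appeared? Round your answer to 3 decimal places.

For each toy, P(seen in 56 boxes) = 1 - (49/50)^56 = 0.6774.
By linearity of expectation, E[distinct seen] = 50·(1 - (49/50)^56) = 33.8702.

33.870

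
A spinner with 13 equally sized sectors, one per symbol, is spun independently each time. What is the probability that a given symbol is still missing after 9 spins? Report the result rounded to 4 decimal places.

0.4866

On each spin the fixed symbol fails to appear with probability 12/13.
P(still missing after 9) = (12/13)^9 = 0.48657.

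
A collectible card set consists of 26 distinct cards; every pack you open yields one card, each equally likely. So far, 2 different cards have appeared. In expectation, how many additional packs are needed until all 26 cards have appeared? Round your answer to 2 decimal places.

From k distinct to k+1 distinct takes on average 26/(26-k) packs.
Sum over k = 2,...,25: E = 26/24 + 26/23 + 26/22 + ... + 26/2 + 26/1 = 98.175.

98.17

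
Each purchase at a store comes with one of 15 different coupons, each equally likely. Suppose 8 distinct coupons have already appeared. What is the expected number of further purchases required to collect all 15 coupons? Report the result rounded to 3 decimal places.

With k distinct coupons already seen, the next new one takes an expected 15/(15-k) purchases.
Sum over k = 8,...,14: E = 15/7 + 15/6 + 15/5 + ... + 15/2 + 15/1 = 38.8929.

38.893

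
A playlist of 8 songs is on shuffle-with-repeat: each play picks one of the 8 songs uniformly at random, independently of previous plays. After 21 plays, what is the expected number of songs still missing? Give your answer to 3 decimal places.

For each song, P(unseen after 21) = (7/8)^21 = 0.0606.
By linearity of expectation, E[unseen] = 8·(7/8)^21 = 0.4845.

0.484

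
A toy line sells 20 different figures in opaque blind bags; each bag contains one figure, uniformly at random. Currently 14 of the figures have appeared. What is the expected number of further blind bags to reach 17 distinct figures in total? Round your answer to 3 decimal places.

With k distinct figures already seen, the next new one takes an expected 20/(20-k) blind bags.
Sum over k = 14,...,16: E = 20/6 + 20/5 + 20/4 = 12.3333.

12.333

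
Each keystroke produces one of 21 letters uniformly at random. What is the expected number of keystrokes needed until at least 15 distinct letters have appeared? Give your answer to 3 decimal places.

25.103

Going from k to k+1 distinct takes a geometric number of keystrokes with mean 21/(21-k).
Sum over k = 0,...,14: E = 21/21 + 21/20 + 21/19 + ... + 21/8 + 21/7 = 25.1025.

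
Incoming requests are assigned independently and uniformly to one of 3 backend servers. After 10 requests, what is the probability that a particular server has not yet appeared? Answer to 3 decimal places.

On each request the fixed server fails to appear with probability 2/3.
P(still missing after 10) = (2/3)^10 = 0.0173.

0.017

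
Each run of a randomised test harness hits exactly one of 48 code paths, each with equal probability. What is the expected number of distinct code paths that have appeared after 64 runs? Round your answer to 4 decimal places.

35.5243

For each code path, P(seen in 64 runs) = 1 - (47/48)^64 = 0.74009.
By linearity of expectation, E[distinct seen] = 48·(1 - (47/48)^64) = 35.52430.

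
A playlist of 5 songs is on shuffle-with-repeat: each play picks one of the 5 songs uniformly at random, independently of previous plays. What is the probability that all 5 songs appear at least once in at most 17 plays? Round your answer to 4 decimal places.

0.8891

By inclusion–exclusion over which songs are missing,
P(all seen) = Σ_{j=0}^{5} (-1)^j C(5,j)((5-j)/5)^17
= 1.00000 - 0.11259 + 0.00169 - 0.00000 + 0.00000 - 0.00000
= 0.88910.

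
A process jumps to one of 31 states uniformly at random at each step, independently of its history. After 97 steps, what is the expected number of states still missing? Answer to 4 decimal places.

1.2884

For each state, P(unseen after 97) = (30/31)^97 = 0.04156.
By linearity of expectation, E[unseen] = 31·(30/31)^97 = 1.28837.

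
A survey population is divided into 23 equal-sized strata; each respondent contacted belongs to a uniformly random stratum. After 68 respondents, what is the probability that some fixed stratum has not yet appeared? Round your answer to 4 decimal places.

0.0487

On each respondent the fixed stratum fails to appear with probability 22/23.
P(still missing after 68) = (22/23)^68 = 0.04867.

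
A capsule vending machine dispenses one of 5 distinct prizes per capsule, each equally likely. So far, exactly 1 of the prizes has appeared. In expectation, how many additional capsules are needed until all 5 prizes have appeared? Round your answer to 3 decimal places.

10.417

From k distinct to k+1 distinct takes on average 5/(5-k) capsules.
Sum over k = 1,...,4: E = 5/4 + 5/3 + 5/2 + 5/1 = 10.4167.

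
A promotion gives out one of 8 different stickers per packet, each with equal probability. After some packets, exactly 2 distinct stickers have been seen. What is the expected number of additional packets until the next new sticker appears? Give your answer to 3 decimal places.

1.333

The number of packets until the next new sticker is geometric with success probability 6/8, so its mean is 8/6.
E = 8/6 = 1.3333.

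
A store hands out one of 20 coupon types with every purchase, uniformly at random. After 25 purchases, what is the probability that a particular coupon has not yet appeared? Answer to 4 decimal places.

0.2774

Each purchase misses the fixed coupon with probability (20-1)/20 = 19/20, independently.
P(still missing after 25) = (19/20)^25 = 0.27739.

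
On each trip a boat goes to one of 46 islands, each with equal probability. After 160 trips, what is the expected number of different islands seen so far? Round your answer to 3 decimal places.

For each island, P(seen in 160 trips) = 1 - (45/46)^160 = 0.9703.
By linearity of expectation, E[distinct seen] = 46·(1 - (45/46)^160) = 44.6338.

44.634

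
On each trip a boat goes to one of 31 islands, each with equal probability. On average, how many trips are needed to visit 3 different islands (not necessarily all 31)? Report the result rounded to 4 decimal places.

3.1023

Going from k to k+1 distinct takes a geometric number of trips with mean 31/(31-k).
Sum over k = 0,...,2: E = 31/31 + 31/30 + 31/29 = 3.10230.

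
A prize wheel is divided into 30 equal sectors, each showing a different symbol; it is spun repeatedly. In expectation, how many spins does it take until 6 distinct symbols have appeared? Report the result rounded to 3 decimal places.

6.571

Going from k to k+1 distinct takes a geometric number of spins with mean 30/(30-k).
Sum over k = 0,...,5: E = 30/30 + 30/29 + 30/28 + 30/27 + 30/26 + 30/25 = 6.5709.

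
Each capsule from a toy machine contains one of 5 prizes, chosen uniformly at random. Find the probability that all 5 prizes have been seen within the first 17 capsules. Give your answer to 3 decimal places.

Let A_i be the event that prize i is missing after 17 capsules. By inclusion–exclusion on the A_i,
P(all seen) = Σ_{j=0}^{5} (-1)^j C(5,j)((5-j)/5)^17
= 1.0000 - 0.1126 + 0.0017 - 0.0000 + 0.0000 - 0.0000
= 0.8891.

0.889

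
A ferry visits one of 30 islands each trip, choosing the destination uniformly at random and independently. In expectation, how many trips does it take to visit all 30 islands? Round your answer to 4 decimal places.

119.8496

Split into phases: going from k distinct to k+1 distinct takes on average 30/(30-k) trips.
E[T] = 30/30 + 30/29 + 30/28 + ... + 30/2 + 30/1 = 30·H_{30}.
H_{30} = 3.99499, so E[T] = 119.84961.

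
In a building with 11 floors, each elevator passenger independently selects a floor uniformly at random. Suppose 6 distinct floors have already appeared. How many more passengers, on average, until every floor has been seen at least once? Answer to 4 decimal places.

25.1167

The wait to go from k to k+1 distinct floors is geometric with mean 11/(11-k).
Sum over k = 6,...,10: E = 11/5 + 11/4 + 11/3 + 11/2 + 11/1 = 25.11667.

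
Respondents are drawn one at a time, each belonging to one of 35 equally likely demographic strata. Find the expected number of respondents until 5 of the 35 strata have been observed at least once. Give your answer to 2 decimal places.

With k distinct strata already seen, the next new one arrives after an expected 35/(35-k) respondents.
Sum over k = 0,...,4: E = 35/35 + 35/34 + 35/33 + 35/32 + 35/31 = 5.313.

5.31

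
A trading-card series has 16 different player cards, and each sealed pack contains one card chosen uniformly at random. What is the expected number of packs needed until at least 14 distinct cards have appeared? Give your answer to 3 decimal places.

With k distinct cards already seen, the next new one arrives after an expected 16/(16-k) packs.
Sum over k = 0,...,13: E = 16/16 + 16/15 + 16/14 + ... + 16/4 + 16/3 = 30.0917.

30.092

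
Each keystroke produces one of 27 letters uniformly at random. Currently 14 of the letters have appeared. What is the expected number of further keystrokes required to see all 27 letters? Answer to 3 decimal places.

With k distinct letters already seen, the next new one takes an expected 27/(27-k) keystrokes.
Sum over k = 14,...,26: E = 27/13 + 27/12 + 27/11 + ... + 27/2 + 27/1 = 85.8636.

85.864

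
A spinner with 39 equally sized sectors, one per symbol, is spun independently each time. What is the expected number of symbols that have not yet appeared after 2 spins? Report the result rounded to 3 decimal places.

For each symbol, P(unseen after 2) = (38/39)^2 = 0.9494.
By linearity of expectation, E[unseen] = 39·(38/39)^2 = 37.0256.

37.026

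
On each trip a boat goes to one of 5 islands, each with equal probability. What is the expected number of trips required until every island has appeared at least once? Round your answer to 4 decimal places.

11.4167

After k distinct islands have appeared, the next trip gives a new one with probability (5-k)/5, so the expected wait for the (k+1)-th is 5/(5-k).
E[T] = 5/5 + 5/4 + 5/3 + 5/2 + 5/1 = 5·H_{5}.
H_{5} = 2.28333, so E[T] = 11.41667.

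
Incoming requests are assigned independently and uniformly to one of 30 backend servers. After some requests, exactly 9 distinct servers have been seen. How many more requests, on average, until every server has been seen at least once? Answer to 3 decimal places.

From k distinct to k+1 distinct takes on average 30/(30-k) requests.
Sum over k = 9,...,29: E = 30/21 + 30/20 + 30/19 + ... + 30/2 + 30/1 = 109.3608.

109.361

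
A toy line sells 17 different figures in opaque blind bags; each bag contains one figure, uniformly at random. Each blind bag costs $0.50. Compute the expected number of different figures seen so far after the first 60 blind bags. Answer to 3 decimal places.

16.553

For each figure, P(seen in 60 blind bags) = 1 - (16/17)^60 = 0.9737.
By linearity of expectation, E[distinct seen] = 17·(1 - (16/17)^60) = 16.5526.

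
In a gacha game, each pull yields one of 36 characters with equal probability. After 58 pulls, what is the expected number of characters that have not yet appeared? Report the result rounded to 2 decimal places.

7.03

For each character, P(unseen after 58) = (35/36)^58 = 0.195.
By linearity of expectation, E[unseen] = 36·(35/36)^58 = 7.026.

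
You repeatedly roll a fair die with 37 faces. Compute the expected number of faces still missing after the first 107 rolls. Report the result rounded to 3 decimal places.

For each face, P(unseen after 107) = (36/37)^107 = 0.0533.
By linearity of expectation, E[unseen] = 37·(36/37)^107 = 1.9724.

1.972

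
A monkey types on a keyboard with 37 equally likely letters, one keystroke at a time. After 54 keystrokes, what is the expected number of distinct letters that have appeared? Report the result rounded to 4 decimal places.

For each letter, P(seen in 54 keystrokes) = 1 - (36/37)^54 = 0.77226.
By linearity of expectation, E[distinct seen] = 37·(1 - (36/37)^54) = 28.57357.

28.5736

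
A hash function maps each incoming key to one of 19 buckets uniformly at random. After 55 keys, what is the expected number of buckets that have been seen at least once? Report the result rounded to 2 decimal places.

18.03

For each bucket, P(seen in 55 keys) = 1 - (18/19)^55 = 0.949.
By linearity of expectation, E[distinct seen] = 19·(1 - (18/19)^55) = 18.029.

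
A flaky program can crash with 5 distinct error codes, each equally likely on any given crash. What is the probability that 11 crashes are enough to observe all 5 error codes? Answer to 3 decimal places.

Let A_i be the event that error code i is missing after 11 crashes. By inclusion–exclusion on the A_i,
P(all seen) = Σ_{j=0}^{5} (-1)^j C(5,j)((5-j)/5)^11
= 1.0000 - 0.4295 + 0.0363 - 0.0004 + 0.0000 - 0.0000
= 0.6064.

0.606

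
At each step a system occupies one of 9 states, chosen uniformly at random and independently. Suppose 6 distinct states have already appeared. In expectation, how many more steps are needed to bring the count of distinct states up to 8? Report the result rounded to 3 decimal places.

7.500

The wait to go from k to k+1 distinct states is geometric with mean 9/(9-k).
Sum over k = 6,...,7: E = 9/3 + 9/2 = 7.5000.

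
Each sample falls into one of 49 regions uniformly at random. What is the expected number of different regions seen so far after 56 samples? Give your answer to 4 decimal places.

For each region, P(seen in 56 samples) = 1 - (48/49)^56 = 0.68484.
By linearity of expectation, E[distinct seen] = 49·(1 - (48/49)^56) = 33.55724.

33.5572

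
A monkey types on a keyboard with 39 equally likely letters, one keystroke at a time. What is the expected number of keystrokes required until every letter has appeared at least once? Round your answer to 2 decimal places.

Split into phases: going from k distinct to k+1 distinct takes on average 39/(39-k) keystrokes.
E[T] = 39/39 + 39/38 + 39/37 + ... + 39/2 + 39/1 = 39·H_{39}.
H_{39} = 4.254, so E[T] = 165.888.

165.89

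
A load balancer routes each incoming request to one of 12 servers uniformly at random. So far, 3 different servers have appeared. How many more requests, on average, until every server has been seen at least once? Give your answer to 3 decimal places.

33.948

From k distinct to k+1 distinct takes on average 12/(12-k) requests.
Sum over k = 3,...,11: E = 12/9 + 12/8 + 12/7 + ... + 12/2 + 12/1 = 33.9476.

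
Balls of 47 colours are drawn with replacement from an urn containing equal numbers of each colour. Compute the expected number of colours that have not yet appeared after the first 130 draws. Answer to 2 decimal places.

2.87

For each colour, P(unseen after 130) = (46/47)^130 = 0.061.
By linearity of expectation, E[unseen] = 47·(46/47)^130 = 2.870.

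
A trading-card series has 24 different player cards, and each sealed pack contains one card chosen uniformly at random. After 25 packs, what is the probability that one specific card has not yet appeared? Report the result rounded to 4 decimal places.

0.3451

Each pack misses the fixed card with probability (24-1)/24 = 23/24, independently.
P(still missing after 25) = (23/24)^25 = 0.34508.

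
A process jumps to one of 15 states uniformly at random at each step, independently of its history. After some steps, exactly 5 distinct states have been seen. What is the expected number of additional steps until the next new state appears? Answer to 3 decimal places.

The number of steps until the next new state is geometric with success probability 10/15, so its mean is 15/10.
E = 15/10 = 1.5000.

1.500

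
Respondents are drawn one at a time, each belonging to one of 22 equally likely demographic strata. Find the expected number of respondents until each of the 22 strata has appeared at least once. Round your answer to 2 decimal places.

81.20

The wait to go from k to k+1 distinct strata is geometric with mean 22/(22-k).
E[T] = 22/22 + 22/21 + 22/20 + ... + 22/2 + 22/1 = 22·H_{22}.
H_{22} = 3.691, so E[T] = 81.198.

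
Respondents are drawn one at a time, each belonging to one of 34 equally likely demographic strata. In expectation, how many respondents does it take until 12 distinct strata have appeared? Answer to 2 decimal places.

Going from k to k+1 distinct takes a geometric number of respondents with mean 34/(34-k).
Sum over k = 0,...,11: E = 34/34 + 34/33 + 34/32 + ... + 34/24 + 34/23 = 14.531.

14.53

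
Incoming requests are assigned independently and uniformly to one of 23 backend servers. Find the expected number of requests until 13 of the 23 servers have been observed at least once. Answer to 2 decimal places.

18.52

With k distinct servers already seen, the next new one arrives after an expected 23/(23-k) requests.
Sum over k = 0,...,12: E = 23/23 + 23/22 + 23/21 + ... + 23/12 + 23/11 = 18.522.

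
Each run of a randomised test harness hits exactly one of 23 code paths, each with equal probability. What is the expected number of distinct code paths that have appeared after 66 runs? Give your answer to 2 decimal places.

21.78

For each code path, P(seen in 66 runs) = 1 - (22/23)^66 = 0.947.
By linearity of expectation, E[distinct seen] = 23·(1 - (22/23)^66) = 21.777.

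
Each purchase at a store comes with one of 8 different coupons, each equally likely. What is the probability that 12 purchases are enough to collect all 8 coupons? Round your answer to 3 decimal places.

By inclusion–exclusion over which coupons are missing,
P(all seen) = Σ_{j=0}^{8} (-1)^j C(8,j)((8-j)/8)^12
= 1.0000 - 1.6113 + 0.8869 - 0.1990 + 0.0171 - 0.0004 + 0.0000 - 0.0000 + 0.0000
= 0.0933.

0.093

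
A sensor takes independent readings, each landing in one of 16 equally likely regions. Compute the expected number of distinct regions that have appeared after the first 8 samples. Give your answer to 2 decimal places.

6.45

For each region, P(seen in 8 samples) = 1 - (15/16)^8 = 0.403.
By linearity of expectation, E[distinct seen] = 16·(1 - (15/16)^8) = 6.452.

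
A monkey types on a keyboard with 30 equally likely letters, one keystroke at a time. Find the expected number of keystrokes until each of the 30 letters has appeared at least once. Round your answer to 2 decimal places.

Split into phases: going from k distinct to k+1 distinct takes on average 30/(30-k) keystrokes.
E[T] = 30/30 + 30/29 + 30/28 + ... + 30/2 + 30/1 = 30·H_{30}.
H_{30} = 3.995, so E[T] = 119.850.

119.85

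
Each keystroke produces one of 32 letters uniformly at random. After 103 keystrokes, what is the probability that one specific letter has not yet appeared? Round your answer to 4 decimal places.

0.0380

On each keystroke the fixed letter fails to appear with probability 31/32.
P(still missing after 103) = (31/32)^103 = 0.03800.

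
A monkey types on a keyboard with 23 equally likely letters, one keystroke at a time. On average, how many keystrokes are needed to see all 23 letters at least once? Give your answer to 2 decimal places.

85.89

Split into phases: going from k distinct to k+1 distinct takes on average 23/(23-k) keystrokes.
E[T] = 23/23 + 23/22 + 23/21 + ... + 23/2 + 23/1 = 23·H_{23}.
H_{23} = 3.734, so E[T] = 85.889.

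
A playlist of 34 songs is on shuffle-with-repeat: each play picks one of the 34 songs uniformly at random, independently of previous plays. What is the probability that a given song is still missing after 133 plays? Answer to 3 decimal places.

Each play misses the fixed song with probability (34-1)/34 = 33/34, independently.
P(still missing after 133) = (33/34)^133 = 0.0189.

0.019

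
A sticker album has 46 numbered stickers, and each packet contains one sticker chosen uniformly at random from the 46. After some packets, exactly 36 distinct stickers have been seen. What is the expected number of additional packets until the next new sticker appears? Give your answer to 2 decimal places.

4.60

Each packet yields a new sticker with probability (46-36)/46 = 10/46, so the wait is geometric with mean 46/10.
E = 46/10 = 4.600.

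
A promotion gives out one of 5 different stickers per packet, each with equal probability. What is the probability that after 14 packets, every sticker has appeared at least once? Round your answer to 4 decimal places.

By inclusion–exclusion over which stickers are missing,
P(all seen) = Σ_{j=0}^{5} (-1)^j C(5,j)((5-j)/5)^14
= 1.00000 - 0.21990 + 0.00784 - 0.00003 + 0.00000 - 0.00000
= 0.78791.

0.7879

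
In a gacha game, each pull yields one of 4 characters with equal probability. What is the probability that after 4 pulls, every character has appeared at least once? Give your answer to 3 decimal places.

Let A_i be the event that character i is missing after 4 pulls. By inclusion–exclusion on the A_i,
P(all seen) = Σ_{j=0}^{4} (-1)^j C(4,j)((4-j)/4)^4
= 1.0000 - 1.2656 + 0.3750 - 0.0156 + 0.0000
= 0.0938.

0.094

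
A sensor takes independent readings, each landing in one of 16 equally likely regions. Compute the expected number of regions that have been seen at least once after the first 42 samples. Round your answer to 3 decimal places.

For each region, P(seen in 42 samples) = 1 - (15/16)^42 = 0.9335.
By linearity of expectation, E[distinct seen] = 16·(1 - (15/16)^42) = 14.9361.

14.936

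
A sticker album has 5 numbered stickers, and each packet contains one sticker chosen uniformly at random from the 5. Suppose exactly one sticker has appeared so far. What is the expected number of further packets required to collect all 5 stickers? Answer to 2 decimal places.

With k distinct stickers already seen, the next new one takes an expected 5/(5-k) packets.
Sum over k = 1,...,4: E = 5/4 + 5/3 + 5/2 + 5/1 = 10.417.

10.42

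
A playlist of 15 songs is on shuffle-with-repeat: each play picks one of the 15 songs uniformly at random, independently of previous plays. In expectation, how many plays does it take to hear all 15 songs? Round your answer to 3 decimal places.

After k distinct songs have appeared, the next play gives a new one with probability (15-k)/15, so the expected wait for the (k+1)-th is 15/(15-k).
E[T] = 15/15 + 15/14 + 15/13 + ... + 15/2 + 15/1 = 15·H_{15}.
H_{15} = 3.3182, so E[T] = 49.7734.

49.773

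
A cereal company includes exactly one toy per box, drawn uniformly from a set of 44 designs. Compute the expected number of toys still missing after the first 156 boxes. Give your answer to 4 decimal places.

For each toy, P(unseen after 156) = (43/44)^156 = 0.02770.
By linearity of expectation, E[unseen] = 44·(43/44)^156 = 1.21875.

1.2187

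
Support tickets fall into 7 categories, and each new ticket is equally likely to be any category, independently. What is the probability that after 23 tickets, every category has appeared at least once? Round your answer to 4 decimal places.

0.8071

By inclusion–exclusion over which categories are missing,
P(all seen) = Σ_{j=0}^{7} (-1)^j C(7,j)((7-j)/7)^23
= 1.00000 - 0.20199 + 0.00915 - 0.00009 + 0.00000 - 0.00000 + 0.00000 - 0.00000
= 0.80707.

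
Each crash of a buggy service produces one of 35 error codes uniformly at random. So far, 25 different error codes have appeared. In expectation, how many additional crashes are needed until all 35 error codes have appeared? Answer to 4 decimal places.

With k distinct error codes already seen, the next new one takes an expected 35/(35-k) crashes.
Sum over k = 25,...,34: E = 35/10 + 35/9 + 35/8 + ... + 35/2 + 35/1 = 102.51389.

102.5139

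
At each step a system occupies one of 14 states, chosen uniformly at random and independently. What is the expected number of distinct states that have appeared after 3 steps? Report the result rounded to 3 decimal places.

For each state, P(seen in 3 steps) = 1 - (13/14)^3 = 0.1993.
By linearity of expectation, E[distinct seen] = 14·(1 - (13/14)^3) = 2.7908.

2.791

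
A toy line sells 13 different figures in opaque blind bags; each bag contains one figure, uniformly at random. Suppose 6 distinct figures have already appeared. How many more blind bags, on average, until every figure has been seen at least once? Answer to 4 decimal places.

33.7071

From k distinct to k+1 distinct takes on average 13/(13-k) blind bags.
Sum over k = 6,...,12: E = 13/7 + 13/6 + 13/5 + ... + 13/2 + 13/1 = 33.70714.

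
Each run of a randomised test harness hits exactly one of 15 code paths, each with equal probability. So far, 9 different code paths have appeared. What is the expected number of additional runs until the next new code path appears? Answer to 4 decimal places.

The number of runs until the next new code path is geometric with success probability 6/15, so its mean is 15/6.
E = 15/6 = 2.50000.

2.5000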